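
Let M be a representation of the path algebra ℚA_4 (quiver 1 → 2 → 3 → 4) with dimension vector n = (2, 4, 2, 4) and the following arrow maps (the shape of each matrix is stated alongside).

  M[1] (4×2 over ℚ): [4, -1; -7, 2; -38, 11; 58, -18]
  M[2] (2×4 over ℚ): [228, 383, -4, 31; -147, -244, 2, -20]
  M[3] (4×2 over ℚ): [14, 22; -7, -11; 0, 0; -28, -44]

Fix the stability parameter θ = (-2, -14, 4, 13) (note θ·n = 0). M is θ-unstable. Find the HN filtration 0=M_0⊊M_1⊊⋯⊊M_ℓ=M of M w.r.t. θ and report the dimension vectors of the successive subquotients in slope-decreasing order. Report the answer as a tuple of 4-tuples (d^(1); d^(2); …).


Via rank(M_{q-1}∘⋯∘M_p): M ≅ I[1,3], I[1,4], I[2,2]^2, I[4,4]^3.
μ_θ-semistable layers: μ^(1)=13; μ^(2)=4; μ^(3)=-8; μ^(4)=-14

((0, 0, 0, 4); (0, 0, 2, 0); (2, 2, 0, 0); (0, 2, 0, 0))


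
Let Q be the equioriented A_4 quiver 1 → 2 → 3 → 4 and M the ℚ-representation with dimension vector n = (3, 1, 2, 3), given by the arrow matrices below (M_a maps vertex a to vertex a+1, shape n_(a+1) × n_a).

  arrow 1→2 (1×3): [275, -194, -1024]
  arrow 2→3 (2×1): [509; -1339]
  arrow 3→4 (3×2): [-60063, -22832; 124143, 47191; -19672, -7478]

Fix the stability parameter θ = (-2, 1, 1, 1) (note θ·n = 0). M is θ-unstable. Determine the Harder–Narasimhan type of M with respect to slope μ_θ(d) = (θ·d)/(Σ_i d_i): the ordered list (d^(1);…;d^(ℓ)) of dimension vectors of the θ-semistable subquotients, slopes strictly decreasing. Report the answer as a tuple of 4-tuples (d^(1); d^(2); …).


Interval decomposition of M: I[1,1]^2, I[1,4], I[3,4], I[4,4].
HN type (ℓ=2): μ^(1)=1; μ^(2)=-2

((0, 1, 2, 3); (3, 0, 0, 0))


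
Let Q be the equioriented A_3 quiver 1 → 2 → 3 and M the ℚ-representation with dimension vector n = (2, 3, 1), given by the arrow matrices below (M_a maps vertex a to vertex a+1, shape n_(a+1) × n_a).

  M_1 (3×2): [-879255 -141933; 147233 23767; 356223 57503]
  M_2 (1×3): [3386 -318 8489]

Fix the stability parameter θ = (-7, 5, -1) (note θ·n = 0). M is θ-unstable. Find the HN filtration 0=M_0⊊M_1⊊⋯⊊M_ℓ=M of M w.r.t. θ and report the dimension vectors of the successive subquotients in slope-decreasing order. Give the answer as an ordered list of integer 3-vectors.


Barcode: M ≅ I[1,2], I[1,3], I[2,2]. HN layers by μ_θ (3 steps, strictly decreasing):
  μ^(1)=5; μ^(2)=2; μ^(3)=-7

((0, 2, 0); (0, 1, 1); (2, 0, 0))


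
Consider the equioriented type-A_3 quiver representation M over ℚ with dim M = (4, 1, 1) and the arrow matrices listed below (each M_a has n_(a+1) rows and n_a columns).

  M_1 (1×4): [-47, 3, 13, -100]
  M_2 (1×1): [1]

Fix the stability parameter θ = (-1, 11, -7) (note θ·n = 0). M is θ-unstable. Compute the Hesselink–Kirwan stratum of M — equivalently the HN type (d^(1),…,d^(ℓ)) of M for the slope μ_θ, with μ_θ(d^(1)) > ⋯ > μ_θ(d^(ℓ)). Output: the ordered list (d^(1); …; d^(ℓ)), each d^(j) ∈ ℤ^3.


Via rank(M_{q-1}∘⋯∘M_p): M ≅ I[1,1]^3, I[1,3].
μ_θ-semistable layers: μ^(1)=2; μ^(2)=-1

((0, 1, 1); (4, 0, 0))


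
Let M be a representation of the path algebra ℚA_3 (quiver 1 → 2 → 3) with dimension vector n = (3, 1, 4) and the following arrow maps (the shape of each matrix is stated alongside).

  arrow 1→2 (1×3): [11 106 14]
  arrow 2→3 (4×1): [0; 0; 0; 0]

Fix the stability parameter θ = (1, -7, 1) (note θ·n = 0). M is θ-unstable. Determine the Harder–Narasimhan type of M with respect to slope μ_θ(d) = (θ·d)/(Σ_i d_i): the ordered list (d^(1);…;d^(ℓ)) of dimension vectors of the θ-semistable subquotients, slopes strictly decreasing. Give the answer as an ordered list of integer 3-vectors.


Via rank(M_{q-1}∘⋯∘M_p): M ≅ I[1,1]^2, I[1,2], I[3,3]^4.
μ_θ-semistable layers: μ^(1)=1; μ^(2)=-3

((2, 0, 4); (1, 1, 0))


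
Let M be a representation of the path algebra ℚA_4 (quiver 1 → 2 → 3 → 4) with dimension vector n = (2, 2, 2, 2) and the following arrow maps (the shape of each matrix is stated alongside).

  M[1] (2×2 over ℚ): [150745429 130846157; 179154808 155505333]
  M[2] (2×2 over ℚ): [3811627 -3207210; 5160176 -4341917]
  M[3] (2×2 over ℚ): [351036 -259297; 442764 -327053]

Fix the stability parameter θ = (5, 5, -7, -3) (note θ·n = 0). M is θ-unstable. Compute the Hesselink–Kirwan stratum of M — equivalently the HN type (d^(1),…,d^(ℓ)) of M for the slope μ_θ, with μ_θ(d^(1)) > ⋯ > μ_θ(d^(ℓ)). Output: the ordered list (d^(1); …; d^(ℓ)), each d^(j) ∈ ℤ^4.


Barcode: M ≅ I[1,3], I[1,4], I[4,4]. HN layers by μ_θ (3 steps, strictly decreasing):
  μ^(1)=1; μ^(2)=0; μ^(3)=-3

((1, 1, 1, 0); (1, 1, 1, 1); (0, 0, 0, 1))


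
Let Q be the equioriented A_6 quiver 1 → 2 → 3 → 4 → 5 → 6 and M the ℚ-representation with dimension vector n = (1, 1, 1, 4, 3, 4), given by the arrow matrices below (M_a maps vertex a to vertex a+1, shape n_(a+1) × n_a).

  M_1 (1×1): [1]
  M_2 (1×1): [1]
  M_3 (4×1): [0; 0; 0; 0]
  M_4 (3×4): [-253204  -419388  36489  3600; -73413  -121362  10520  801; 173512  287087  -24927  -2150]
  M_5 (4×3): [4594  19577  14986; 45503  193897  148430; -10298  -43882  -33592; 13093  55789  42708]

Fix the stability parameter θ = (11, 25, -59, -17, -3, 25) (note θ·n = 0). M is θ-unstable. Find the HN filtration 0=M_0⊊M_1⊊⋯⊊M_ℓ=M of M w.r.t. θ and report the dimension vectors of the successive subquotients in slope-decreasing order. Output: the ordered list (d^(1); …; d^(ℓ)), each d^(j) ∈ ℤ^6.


Interval decomposition of M: I[1,3], I[4,4], I[4,6]^3, I[6,6].
HN type (ℓ=4): μ^(1)=25; μ^(2)=-3; μ^(3)=-23/3; μ^(4)=-17

((0, 0, 0, 0, 0, 4); (0, 0, 0, 0, 3, 0); (1, 1, 1, 0, 0, 0); (0, 0, 0, 4, 0, 0))


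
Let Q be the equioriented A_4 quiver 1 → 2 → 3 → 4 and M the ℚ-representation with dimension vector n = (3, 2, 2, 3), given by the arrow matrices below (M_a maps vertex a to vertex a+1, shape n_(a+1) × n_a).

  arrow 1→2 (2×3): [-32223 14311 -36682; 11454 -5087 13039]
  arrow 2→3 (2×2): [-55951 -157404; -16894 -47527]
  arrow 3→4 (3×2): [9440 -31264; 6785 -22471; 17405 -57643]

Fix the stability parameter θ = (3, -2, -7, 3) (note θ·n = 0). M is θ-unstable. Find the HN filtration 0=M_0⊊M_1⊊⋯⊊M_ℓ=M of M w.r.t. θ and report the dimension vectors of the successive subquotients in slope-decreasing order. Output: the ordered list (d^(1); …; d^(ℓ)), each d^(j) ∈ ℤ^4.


Interval decomposition of M: I[1,1], I[1,3], I[1,4], I[4,4]^2.
HN type (ℓ=2): μ^(1)=3; μ^(2)=-2

((1, 0, 0, 3); (2, 2, 2, 0))


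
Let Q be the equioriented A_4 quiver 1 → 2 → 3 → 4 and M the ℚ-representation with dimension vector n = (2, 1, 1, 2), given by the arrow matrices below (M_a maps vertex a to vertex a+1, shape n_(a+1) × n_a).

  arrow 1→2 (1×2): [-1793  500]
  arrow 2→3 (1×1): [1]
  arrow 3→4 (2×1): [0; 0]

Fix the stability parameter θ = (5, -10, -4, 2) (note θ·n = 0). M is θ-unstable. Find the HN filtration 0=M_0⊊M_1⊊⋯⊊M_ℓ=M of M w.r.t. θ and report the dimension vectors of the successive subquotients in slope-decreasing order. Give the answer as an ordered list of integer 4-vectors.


Interval decomposition of M: I[1,1], I[1,3], I[4,4]^2.
HN type (ℓ=3): μ^(1)=5; μ^(2)=2; μ^(3)=-3

((1, 0, 0, 0); (0, 0, 0, 2); (1, 1, 1, 0))


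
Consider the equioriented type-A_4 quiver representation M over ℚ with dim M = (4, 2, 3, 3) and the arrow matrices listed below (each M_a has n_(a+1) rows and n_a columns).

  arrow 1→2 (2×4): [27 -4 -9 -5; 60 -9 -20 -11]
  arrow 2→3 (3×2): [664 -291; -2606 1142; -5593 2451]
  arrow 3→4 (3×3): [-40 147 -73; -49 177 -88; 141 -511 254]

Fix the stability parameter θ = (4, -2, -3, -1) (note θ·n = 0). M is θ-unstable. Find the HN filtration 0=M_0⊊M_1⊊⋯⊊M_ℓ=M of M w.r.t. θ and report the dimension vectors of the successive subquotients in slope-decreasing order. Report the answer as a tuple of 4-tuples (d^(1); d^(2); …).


Via rank(M_{q-1}∘⋯∘M_p): M ≅ I[1,1]^2, I[1,4]^2, I[3,3], I[4,4].
μ_θ-semistable layers: μ^(1)=4; μ^(2)=-1/2; μ^(3)=-1; μ^(4)=-3

((2, 0, 0, 0); (2, 2, 2, 2); (0, 0, 0, 1); (0, 0, 1, 0))


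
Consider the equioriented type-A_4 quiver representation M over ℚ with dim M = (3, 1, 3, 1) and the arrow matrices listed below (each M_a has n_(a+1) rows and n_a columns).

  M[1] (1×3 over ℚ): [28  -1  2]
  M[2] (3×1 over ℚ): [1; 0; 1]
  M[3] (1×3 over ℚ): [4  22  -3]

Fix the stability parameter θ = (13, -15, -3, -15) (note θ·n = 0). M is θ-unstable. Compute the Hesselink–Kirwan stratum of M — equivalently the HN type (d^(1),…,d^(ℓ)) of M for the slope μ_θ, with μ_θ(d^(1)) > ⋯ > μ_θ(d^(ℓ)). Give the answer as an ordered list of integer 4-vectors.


Interval decomposition of M: I[1,1]^2, I[1,4], I[3,3]^2.
HN type (ℓ=3): μ^(1)=13; μ^(2)=-3; μ^(3)=-5

((2, 0, 0, 0); (0, 0, 2, 0); (1, 1, 1, 1))


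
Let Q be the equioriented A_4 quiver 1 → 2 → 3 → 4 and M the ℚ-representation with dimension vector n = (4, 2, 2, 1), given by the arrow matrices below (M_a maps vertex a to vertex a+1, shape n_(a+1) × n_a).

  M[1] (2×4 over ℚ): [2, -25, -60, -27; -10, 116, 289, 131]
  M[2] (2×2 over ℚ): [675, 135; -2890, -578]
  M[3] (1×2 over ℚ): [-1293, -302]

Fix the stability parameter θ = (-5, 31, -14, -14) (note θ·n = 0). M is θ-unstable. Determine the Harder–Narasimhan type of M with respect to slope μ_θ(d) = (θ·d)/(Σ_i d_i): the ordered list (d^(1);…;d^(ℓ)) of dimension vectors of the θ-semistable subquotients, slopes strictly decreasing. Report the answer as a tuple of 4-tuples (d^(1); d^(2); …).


Barcode: M ≅ I[1,1]^2, I[1,2], I[1,4], I[3,3]. HN layers by μ_θ (4 steps, strictly decreasing):
  μ^(1)=31; μ^(2)=1; μ^(3)=-5; μ^(4)=-14

((0, 1, 0, 0); (0, 1, 1, 1); (4, 0, 0, 0); (0, 0, 1, 0))


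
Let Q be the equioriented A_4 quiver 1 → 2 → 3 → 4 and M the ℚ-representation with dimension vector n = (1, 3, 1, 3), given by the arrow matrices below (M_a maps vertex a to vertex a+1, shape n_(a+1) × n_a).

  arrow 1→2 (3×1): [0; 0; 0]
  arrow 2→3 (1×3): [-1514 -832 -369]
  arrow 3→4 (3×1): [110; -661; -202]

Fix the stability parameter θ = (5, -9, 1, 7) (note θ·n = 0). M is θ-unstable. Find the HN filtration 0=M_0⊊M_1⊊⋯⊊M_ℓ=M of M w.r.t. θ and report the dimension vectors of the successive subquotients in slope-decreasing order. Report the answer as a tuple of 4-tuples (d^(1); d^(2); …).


Barcode: M ≅ I[1,1], I[2,2]^2, I[2,4], I[4,4]^2. HN layers by μ_θ (4 steps, strictly decreasing):
  μ^(1)=7; μ^(2)=5; μ^(3)=1; μ^(4)=-9

((0, 0, 0, 3); (1, 0, 0, 0); (0, 0, 1, 0); (0, 3, 0, 0))


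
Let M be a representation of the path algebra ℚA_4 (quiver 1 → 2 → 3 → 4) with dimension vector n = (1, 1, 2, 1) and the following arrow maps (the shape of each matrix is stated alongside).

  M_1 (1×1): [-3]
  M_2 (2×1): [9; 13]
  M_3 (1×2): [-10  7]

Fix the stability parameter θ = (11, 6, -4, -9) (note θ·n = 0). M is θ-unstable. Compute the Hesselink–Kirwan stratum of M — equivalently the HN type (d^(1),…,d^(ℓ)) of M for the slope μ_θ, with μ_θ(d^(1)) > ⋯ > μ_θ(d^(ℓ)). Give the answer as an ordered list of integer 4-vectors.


Interval decomposition of M: I[1,4], I[3,3].
HN type (ℓ=2): μ^(1)=1; μ^(2)=-4

((1, 1, 1, 1); (0, 0, 1, 0))


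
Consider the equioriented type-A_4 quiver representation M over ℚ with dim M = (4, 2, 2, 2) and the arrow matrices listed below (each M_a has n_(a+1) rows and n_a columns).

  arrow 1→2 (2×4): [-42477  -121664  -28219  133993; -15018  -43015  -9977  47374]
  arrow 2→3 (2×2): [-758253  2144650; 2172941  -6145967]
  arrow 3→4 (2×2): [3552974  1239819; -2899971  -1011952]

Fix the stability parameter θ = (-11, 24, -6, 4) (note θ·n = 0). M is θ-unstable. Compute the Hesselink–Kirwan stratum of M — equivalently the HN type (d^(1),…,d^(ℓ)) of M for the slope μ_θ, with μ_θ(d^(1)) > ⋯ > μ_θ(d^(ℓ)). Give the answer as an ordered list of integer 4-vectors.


Interval decomposition of M: I[1,1]^2, I[1,4]^2.
HN type (ℓ=2): μ^(1)=22/3; μ^(2)=-11

((0, 2, 2, 2); (4, 0, 0, 0))


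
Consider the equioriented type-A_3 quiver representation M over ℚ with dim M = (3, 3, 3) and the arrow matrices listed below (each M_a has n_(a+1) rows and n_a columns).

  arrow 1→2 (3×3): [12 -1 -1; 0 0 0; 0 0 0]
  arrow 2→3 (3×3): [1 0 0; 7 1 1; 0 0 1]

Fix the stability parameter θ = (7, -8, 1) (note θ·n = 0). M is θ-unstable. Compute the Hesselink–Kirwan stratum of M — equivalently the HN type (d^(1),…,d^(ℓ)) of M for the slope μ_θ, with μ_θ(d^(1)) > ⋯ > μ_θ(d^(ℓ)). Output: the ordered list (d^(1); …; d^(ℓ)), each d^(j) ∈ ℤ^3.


Via rank(M_{q-1}∘⋯∘M_p): M ≅ I[1,1]^2, I[1,3], I[2,3]^2.
μ_θ-semistable layers: μ^(1)=7; μ^(2)=1; μ^(3)=-1/2; μ^(4)=-8

((2, 0, 0); (0, 0, 3); (1, 1, 0); (0, 2, 0))


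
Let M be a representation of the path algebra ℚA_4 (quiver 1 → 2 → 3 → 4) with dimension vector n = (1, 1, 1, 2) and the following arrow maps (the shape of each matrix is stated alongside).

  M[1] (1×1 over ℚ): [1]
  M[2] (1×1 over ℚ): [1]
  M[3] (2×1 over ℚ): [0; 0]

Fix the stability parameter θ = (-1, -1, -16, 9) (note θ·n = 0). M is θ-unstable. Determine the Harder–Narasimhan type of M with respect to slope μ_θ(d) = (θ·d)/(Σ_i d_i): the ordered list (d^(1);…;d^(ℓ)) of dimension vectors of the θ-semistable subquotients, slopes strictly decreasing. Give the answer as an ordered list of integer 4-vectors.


Via rank(M_{q-1}∘⋯∘M_p): M ≅ I[1,3], I[4,4]^2.
μ_θ-semistable layers: μ^(1)=9; μ^(2)=-6

((0, 0, 0, 2); (1, 1, 1, 0))


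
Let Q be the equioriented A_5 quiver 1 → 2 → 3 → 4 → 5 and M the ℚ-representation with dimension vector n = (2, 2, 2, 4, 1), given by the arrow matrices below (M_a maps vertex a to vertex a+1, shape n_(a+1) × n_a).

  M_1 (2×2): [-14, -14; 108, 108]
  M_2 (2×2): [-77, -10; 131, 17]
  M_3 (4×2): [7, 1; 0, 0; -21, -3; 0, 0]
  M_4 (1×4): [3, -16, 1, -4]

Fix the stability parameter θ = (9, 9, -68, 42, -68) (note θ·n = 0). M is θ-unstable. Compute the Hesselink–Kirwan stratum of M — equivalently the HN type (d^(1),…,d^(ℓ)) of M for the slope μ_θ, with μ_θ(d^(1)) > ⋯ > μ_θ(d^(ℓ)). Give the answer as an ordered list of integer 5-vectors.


Interval decomposition of M: I[1,1], I[1,4], I[2,3], I[4,4]^2, I[4,5].
HN type (ℓ=5): μ^(1)=42; μ^(2)=9; μ^(3)=-13; μ^(4)=-50/3; μ^(5)=-59/2

((0, 0, 0, 3, 0); (1, 0, 0, 0, 0); (0, 0, 0, 1, 1); (1, 1, 1, 0, 0); (0, 1, 1, 0, 0))


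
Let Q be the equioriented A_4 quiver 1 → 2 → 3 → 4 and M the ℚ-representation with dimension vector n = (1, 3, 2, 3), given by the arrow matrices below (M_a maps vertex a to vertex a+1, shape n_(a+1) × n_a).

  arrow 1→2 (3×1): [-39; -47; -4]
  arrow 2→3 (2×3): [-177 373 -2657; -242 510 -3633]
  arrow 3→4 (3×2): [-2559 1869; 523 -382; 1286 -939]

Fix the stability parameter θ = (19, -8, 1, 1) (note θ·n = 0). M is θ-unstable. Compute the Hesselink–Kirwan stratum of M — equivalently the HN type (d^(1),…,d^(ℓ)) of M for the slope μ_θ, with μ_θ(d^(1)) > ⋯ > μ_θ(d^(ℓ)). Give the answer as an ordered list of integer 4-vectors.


Barcode: M ≅ I[1,2], I[2,4]^2, I[4,4]. HN layers by μ_θ (3 steps, strictly decreasing):
  μ^(1)=11/2; μ^(2)=1; μ^(3)=-8

((1, 1, 0, 0); (0, 0, 2, 3); (0, 2, 0, 0))


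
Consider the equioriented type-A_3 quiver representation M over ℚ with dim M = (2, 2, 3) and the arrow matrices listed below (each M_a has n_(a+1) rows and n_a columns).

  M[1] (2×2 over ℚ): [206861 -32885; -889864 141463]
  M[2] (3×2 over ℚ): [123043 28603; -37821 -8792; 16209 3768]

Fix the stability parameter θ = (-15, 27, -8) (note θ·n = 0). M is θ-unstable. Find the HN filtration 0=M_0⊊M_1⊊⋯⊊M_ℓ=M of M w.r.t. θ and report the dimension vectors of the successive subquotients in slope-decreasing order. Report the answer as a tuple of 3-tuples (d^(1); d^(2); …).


Interval decomposition of M: I[1,3]^2, I[3,3].
HN type (ℓ=3): μ^(1)=19/2; μ^(2)=-8; μ^(3)=-15

((0, 2, 2); (0, 0, 1); (2, 0, 0))


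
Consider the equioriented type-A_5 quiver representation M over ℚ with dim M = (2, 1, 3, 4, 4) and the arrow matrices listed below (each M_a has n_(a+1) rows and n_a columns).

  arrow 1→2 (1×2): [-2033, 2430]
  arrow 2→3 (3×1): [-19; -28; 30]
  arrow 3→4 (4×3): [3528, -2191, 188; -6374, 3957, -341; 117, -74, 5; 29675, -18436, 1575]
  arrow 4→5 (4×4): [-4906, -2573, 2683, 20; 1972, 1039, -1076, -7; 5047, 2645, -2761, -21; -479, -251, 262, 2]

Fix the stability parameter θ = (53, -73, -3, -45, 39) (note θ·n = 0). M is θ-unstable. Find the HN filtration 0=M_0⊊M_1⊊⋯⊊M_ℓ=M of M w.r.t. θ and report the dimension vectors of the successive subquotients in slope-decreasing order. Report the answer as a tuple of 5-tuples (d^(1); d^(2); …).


Interval decomposition of M: I[1,1], I[1,5], I[3,4], I[3,5], I[4,5], I[5,5].
HN type (ℓ=5): μ^(1)=53; μ^(2)=39; μ^(3)=-17; μ^(4)=-24; μ^(5)=-45

((1, 0, 0, 0, 0); (0, 0, 0, 0, 4); (1, 1, 1, 1, 0); (0, 0, 2, 2, 0); (0, 0, 0, 1, 0))


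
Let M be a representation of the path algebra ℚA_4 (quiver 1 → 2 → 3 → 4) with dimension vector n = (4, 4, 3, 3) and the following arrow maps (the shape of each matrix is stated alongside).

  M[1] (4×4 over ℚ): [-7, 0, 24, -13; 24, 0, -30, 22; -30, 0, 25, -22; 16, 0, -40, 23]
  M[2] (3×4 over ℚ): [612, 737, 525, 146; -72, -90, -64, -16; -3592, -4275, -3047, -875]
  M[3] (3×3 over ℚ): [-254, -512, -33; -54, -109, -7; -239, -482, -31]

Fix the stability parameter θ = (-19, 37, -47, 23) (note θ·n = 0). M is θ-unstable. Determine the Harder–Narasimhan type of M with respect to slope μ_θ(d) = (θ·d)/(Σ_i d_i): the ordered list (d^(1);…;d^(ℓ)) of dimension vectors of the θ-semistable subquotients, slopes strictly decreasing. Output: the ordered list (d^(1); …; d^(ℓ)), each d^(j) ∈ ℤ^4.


Via rank(M_{q-1}∘⋯∘M_p): M ≅ I[1,1], I[1,2], I[1,4]^2, I[2,4].
μ_θ-semistable layers: μ^(1)=37; μ^(2)=23; μ^(3)=-5; μ^(4)=-19

((0, 1, 0, 0); (0, 0, 0, 3); (0, 3, 3, 0); (4, 0, 0, 0))


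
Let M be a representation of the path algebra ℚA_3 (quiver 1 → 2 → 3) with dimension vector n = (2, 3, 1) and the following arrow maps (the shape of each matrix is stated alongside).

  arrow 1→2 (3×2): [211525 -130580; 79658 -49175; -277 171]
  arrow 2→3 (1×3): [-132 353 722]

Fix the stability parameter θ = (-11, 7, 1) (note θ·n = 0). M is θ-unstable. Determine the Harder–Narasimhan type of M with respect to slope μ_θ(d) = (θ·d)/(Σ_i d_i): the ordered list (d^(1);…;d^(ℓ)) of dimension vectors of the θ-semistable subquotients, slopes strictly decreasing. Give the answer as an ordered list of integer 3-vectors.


Barcode: M ≅ I[1,2], I[1,3], I[2,2]. HN layers by μ_θ (3 steps, strictly decreasing):
  μ^(1)=7; μ^(2)=4; μ^(3)=-11

((0, 2, 0); (0, 1, 1); (2, 0, 0))


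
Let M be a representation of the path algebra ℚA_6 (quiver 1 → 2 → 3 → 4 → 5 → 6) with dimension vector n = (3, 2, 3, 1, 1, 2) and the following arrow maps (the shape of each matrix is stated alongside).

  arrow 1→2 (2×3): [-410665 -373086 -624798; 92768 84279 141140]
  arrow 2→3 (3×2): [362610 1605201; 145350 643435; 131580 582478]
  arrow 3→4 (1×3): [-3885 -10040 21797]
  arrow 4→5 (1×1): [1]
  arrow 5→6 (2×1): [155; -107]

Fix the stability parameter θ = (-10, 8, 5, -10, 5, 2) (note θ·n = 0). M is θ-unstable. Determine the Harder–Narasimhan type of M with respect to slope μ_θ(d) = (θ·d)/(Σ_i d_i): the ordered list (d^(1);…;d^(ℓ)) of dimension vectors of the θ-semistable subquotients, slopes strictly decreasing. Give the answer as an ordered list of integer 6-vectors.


Barcode: M ≅ I[1,1], I[1,2], I[1,6], I[3,3]^2, I[6,6]. HN layers by μ_θ (6 steps, strictly decreasing):
  μ^(1)=8; μ^(2)=5; μ^(3)=7/2; μ^(4)=2; μ^(5)=1; μ^(6)=-10

((0, 1, 0, 0, 0, 0); (0, 0, 2, 0, 0, 0); (0, 0, 0, 0, 1, 1); (0, 0, 0, 0, 0, 1); (0, 1, 1, 1, 0, 0); (3, 0, 0, 0, 0, 0))


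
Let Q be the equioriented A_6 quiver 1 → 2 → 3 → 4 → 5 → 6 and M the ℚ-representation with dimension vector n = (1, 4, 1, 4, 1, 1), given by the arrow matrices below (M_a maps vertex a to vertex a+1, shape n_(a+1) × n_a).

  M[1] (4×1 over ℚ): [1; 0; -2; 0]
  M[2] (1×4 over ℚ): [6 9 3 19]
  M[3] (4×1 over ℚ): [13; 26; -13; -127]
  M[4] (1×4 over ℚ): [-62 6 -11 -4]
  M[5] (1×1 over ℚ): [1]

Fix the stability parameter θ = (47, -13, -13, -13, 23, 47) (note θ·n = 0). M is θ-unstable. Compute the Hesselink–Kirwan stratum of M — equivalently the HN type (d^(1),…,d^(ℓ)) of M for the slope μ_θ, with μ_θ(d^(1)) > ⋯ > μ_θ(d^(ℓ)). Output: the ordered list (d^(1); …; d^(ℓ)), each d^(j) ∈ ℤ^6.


Barcode: M ≅ I[1,2], I[2,2]^2, I[2,6], I[4,4]^3. HN layers by μ_θ (4 steps, strictly decreasing):
  μ^(1)=47; μ^(2)=23; μ^(3)=17; μ^(4)=-13

((0, 0, 0, 0, 0, 1); (0, 0, 0, 0, 1, 0); (1, 1, 0, 0, 0, 0); (0, 3, 1, 4, 0, 0))


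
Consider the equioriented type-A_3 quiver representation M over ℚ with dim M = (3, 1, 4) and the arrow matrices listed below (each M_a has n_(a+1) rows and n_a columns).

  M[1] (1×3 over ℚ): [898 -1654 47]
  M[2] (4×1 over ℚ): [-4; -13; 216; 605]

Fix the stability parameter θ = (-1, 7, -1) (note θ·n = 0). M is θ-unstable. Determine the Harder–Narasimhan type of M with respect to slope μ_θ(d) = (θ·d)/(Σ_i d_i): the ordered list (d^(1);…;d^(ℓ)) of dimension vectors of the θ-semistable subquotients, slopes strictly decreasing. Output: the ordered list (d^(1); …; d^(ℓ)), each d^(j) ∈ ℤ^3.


Barcode: M ≅ I[1,1]^2, I[1,3], I[3,3]^3. HN layers by μ_θ (2 steps, strictly decreasing):
  μ^(1)=3; μ^(2)=-1

((0, 1, 1); (3, 0, 3))


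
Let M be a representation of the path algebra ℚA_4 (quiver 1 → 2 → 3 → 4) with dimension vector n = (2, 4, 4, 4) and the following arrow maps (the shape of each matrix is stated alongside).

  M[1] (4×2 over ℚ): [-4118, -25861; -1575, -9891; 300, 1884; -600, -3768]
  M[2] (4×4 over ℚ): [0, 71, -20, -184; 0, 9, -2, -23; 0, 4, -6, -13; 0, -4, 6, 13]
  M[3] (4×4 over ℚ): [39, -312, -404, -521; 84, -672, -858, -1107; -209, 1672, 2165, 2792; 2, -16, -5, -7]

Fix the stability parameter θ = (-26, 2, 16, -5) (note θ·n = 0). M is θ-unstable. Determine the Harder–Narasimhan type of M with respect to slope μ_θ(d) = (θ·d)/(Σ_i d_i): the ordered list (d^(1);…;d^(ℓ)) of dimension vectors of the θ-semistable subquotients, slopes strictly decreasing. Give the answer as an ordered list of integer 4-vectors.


Via rank(M_{q-1}∘⋯∘M_p): M ≅ I[1,2], I[1,4], I[2,3], I[2,4], I[3,4], I[4,4].
μ_θ-semistable layers: μ^(1)=16; μ^(2)=11/2; μ^(3)=2; μ^(4)=-5; μ^(5)=-26

((0, 0, 1, 0); (0, 0, 3, 3); (0, 4, 0, 0); (0, 0, 0, 1); (2, 0, 0, 0))


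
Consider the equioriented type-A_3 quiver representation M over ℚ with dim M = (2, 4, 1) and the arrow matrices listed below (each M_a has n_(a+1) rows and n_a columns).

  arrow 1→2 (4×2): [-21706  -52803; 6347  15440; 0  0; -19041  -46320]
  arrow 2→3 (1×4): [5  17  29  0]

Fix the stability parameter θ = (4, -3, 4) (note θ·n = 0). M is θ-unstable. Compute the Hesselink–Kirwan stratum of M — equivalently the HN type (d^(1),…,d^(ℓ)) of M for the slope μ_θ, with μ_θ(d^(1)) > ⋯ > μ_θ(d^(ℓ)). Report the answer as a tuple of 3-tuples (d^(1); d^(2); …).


Via rank(M_{q-1}∘⋯∘M_p): M ≅ I[1,2], I[1,3], I[2,2]^2.
μ_θ-semistable layers: μ^(1)=4; μ^(2)=1/2; μ^(3)=-3

((0, 0, 1); (2, 2, 0); (0, 2, 0))


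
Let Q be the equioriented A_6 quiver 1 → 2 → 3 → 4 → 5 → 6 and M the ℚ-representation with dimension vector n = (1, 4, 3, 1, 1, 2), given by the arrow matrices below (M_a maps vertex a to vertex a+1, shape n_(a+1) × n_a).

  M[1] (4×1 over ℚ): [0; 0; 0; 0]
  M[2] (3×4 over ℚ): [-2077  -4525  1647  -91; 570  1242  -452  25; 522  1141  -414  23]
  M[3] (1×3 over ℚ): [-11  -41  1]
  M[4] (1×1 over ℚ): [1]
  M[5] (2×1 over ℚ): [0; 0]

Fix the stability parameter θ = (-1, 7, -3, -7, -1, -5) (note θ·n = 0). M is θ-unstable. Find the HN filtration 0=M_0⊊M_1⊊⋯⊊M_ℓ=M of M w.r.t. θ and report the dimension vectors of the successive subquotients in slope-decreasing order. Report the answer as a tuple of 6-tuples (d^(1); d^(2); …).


Interval decomposition of M: I[1,1], I[2,2], I[2,3]^2, I[2,5], I[6,6]^2.
HN type (ℓ=4): μ^(1)=7; μ^(2)=2; μ^(3)=-1; μ^(4)=-5

((0, 1, 0, 0, 0, 0); (0, 2, 2, 0, 0, 0); (1, 1, 1, 1, 1, 0); (0, 0, 0, 0, 0, 2))


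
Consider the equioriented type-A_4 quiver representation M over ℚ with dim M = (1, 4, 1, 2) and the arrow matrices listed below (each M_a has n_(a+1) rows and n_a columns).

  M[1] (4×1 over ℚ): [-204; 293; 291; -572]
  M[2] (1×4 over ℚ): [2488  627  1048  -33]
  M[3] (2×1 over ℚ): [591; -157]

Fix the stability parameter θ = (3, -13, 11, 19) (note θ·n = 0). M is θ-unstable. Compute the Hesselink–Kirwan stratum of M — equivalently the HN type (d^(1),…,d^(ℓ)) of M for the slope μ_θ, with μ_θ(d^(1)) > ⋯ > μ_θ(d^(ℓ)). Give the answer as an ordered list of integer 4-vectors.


Barcode: M ≅ I[1,4], I[2,2]^3, I[4,4]. HN layers by μ_θ (4 steps, strictly decreasing):
  μ^(1)=19; μ^(2)=11; μ^(3)=-5; μ^(4)=-13

((0, 0, 0, 2); (0, 0, 1, 0); (1, 1, 0, 0); (0, 3, 0, 0))


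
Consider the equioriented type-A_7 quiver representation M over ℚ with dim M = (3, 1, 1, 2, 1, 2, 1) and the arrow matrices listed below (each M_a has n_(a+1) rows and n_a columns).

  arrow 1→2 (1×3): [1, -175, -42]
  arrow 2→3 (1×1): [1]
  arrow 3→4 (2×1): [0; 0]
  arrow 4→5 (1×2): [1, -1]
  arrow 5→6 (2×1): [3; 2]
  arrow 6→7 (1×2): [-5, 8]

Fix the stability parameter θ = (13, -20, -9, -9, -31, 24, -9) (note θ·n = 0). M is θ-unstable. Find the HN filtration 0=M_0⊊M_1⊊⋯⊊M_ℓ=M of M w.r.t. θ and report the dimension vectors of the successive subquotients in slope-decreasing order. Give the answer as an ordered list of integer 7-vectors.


Interval decomposition of M: I[1,1]^2, I[1,3], I[4,4], I[4,7], I[6,6].
HN type (ℓ=6): μ^(1)=24; μ^(2)=13; μ^(3)=15/2; μ^(4)=-16/3; μ^(5)=-9; μ^(6)=-20

((0, 0, 0, 0, 0, 1, 0); (2, 0, 0, 0, 0, 0, 0); (0, 0, 0, 0, 0, 1, 1); (1, 1, 1, 0, 0, 0, 0); (0, 0, 0, 1, 0, 0, 0); (0, 0, 0, 1, 1, 0, 0))


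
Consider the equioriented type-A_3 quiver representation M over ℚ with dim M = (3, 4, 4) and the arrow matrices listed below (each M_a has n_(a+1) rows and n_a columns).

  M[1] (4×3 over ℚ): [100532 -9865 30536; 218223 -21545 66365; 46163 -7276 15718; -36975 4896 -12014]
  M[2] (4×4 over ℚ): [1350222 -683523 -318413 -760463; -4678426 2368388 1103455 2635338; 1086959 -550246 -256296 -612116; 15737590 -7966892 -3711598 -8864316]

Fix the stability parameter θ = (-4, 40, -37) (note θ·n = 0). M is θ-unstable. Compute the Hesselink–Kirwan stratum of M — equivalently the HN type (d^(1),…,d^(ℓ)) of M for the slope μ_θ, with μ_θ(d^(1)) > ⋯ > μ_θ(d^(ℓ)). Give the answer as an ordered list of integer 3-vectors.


Barcode: M ≅ I[1,3]^3, I[2,2], I[3,3]. HN layers by μ_θ (4 steps, strictly decreasing):
  μ^(1)=40; μ^(2)=3/2; μ^(3)=-4; μ^(4)=-37

((0, 1, 0); (0, 3, 3); (3, 0, 0); (0, 0, 1))


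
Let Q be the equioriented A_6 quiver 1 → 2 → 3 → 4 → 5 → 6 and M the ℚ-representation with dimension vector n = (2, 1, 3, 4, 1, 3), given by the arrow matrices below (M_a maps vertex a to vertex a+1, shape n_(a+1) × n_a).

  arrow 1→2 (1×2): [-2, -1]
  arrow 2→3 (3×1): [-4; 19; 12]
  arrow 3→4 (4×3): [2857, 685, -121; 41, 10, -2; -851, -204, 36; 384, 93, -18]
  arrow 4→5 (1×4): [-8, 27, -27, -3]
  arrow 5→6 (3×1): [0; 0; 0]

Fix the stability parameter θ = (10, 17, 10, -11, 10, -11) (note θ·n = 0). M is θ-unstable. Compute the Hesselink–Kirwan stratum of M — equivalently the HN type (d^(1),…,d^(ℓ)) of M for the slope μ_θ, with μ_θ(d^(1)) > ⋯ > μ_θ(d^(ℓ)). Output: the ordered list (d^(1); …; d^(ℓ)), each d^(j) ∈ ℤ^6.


Interval decomposition of M: I[1,1], I[1,5], I[3,4]^2, I[4,4], I[6,6]^3.
HN type (ℓ=4): μ^(1)=10; μ^(2)=13/2; μ^(3)=-1/2; μ^(4)=-11

((1, 0, 0, 0, 1, 0); (1, 1, 1, 1, 0, 0); (0, 0, 2, 2, 0, 0); (0, 0, 0, 1, 0, 3))


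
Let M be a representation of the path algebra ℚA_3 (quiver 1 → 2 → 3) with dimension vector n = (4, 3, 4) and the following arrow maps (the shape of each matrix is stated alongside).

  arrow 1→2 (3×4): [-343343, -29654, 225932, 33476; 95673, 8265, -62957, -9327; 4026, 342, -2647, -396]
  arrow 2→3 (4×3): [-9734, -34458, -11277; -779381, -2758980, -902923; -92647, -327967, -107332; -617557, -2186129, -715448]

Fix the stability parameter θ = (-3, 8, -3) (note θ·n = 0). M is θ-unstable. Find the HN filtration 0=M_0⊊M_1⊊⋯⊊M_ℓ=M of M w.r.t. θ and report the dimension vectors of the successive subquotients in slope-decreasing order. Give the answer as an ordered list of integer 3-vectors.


Interval decomposition of M: I[1,1], I[1,3]^3, I[3,3].
HN type (ℓ=2): μ^(1)=5/2; μ^(2)=-3

((0, 3, 3); (4, 0, 1))


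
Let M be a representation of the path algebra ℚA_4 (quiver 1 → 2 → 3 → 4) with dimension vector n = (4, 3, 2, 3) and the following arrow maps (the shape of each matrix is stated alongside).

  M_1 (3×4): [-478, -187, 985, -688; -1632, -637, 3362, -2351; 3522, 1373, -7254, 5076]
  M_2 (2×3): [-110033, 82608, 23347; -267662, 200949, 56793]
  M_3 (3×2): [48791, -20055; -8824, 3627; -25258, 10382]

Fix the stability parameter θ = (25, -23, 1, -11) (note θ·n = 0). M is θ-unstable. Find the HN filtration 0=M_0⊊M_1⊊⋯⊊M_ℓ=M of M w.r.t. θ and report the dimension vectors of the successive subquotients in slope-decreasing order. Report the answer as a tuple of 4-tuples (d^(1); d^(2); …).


Interval decomposition of M: I[1,1], I[1,2], I[1,4]^2, I[4,4].
HN type (ℓ=4): μ^(1)=25; μ^(2)=1; μ^(3)=-2; μ^(4)=-11

((1, 0, 0, 0); (1, 1, 0, 0); (2, 2, 2, 2); (0, 0, 0, 1))


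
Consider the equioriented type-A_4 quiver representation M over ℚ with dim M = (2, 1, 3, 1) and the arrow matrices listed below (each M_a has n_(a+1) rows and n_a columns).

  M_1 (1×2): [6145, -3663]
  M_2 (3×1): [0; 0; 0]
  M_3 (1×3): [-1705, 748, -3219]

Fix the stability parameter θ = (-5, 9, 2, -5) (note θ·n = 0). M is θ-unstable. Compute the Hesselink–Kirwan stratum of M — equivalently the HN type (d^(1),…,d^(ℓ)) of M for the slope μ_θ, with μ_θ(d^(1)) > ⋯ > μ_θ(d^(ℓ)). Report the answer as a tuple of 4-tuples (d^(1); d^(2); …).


Interval decomposition of M: I[1,1], I[1,2], I[3,3]^2, I[3,4].
HN type (ℓ=4): μ^(1)=9; μ^(2)=2; μ^(3)=-3/2; μ^(4)=-5

((0, 1, 0, 0); (0, 0, 2, 0); (0, 0, 1, 1); (2, 0, 0, 0))


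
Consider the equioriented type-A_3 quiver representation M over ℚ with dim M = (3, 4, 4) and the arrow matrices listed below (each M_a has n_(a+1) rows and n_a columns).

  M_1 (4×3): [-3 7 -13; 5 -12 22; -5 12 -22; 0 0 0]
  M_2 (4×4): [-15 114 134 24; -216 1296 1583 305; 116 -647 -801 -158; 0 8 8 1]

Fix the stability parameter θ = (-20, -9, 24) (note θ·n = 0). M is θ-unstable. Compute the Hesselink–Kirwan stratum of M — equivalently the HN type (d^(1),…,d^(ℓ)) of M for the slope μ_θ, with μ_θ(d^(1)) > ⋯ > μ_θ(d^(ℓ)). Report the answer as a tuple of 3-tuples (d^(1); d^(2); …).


Interval decomposition of M: I[1,1], I[1,3]^2, I[2,3]^2.
HN type (ℓ=3): μ^(1)=24; μ^(2)=-9; μ^(3)=-20

((0, 0, 4); (0, 4, 0); (3, 0, 0))


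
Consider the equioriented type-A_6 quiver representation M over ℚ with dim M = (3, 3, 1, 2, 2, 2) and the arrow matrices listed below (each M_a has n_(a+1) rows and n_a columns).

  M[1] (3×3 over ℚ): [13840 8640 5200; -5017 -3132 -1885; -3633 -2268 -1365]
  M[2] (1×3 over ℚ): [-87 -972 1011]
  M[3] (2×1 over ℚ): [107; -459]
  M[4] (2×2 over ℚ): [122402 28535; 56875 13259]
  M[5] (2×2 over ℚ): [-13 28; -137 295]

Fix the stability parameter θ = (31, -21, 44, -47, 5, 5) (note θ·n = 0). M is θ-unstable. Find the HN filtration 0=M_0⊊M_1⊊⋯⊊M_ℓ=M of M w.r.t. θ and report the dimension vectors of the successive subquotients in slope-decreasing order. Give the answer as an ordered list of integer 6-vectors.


Barcode: M ≅ I[1,1]^2, I[1,6], I[2,2]^2, I[4,6]. HN layers by μ_θ (5 steps, strictly decreasing):
  μ^(1)=31; μ^(2)=5; μ^(3)=7/4; μ^(4)=-21; μ^(5)=-47

((2, 0, 0, 0, 0, 0); (0, 0, 0, 0, 2, 2); (1, 1, 1, 1, 0, 0); (0, 2, 0, 0, 0, 0); (0, 0, 0, 1, 0, 0))


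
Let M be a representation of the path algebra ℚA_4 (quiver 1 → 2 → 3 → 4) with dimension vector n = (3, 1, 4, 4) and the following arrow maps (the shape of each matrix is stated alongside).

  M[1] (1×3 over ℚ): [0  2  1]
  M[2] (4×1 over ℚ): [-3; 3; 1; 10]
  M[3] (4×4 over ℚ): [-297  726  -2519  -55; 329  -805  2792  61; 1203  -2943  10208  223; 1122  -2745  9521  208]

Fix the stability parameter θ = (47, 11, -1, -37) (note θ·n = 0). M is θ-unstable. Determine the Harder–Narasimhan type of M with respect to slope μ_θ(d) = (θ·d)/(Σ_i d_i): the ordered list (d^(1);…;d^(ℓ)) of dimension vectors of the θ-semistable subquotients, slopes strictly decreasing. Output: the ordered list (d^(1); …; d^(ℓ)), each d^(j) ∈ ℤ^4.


Via rank(M_{q-1}∘⋯∘M_p): M ≅ I[1,1]^2, I[1,3], I[3,3], I[3,4]^2, I[4,4]^2.
μ_θ-semistable layers: μ^(1)=47; μ^(2)=19; μ^(3)=-1; μ^(4)=-19; μ^(5)=-37

((2, 0, 0, 0); (1, 1, 1, 0); (0, 0, 1, 0); (0, 0, 2, 2); (0, 0, 0, 2))


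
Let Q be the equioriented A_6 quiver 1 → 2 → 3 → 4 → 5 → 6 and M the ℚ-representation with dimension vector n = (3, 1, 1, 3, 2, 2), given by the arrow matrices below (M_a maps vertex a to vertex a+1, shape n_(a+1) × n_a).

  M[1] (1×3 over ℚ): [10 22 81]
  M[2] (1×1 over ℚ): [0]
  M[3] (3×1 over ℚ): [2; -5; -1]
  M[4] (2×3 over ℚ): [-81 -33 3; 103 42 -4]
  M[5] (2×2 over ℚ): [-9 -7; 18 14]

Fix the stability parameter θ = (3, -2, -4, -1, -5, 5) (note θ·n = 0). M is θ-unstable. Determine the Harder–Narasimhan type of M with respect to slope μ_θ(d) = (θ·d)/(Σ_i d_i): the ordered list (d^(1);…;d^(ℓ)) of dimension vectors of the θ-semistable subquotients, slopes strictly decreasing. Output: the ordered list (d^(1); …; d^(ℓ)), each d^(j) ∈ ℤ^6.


Interval decomposition of M: I[1,1]^2, I[1,2], I[3,4], I[4,5], I[4,6], I[6,6].
HN type (ℓ=6): μ^(1)=5; μ^(2)=3; μ^(3)=1/2; μ^(4)=-1; μ^(5)=-3; μ^(6)=-4

((0, 0, 0, 0, 0, 2); (2, 0, 0, 0, 0, 0); (1, 1, 0, 0, 0, 0); (0, 0, 0, 1, 0, 0); (0, 0, 0, 2, 2, 0); (0, 0, 1, 0, 0, 0))


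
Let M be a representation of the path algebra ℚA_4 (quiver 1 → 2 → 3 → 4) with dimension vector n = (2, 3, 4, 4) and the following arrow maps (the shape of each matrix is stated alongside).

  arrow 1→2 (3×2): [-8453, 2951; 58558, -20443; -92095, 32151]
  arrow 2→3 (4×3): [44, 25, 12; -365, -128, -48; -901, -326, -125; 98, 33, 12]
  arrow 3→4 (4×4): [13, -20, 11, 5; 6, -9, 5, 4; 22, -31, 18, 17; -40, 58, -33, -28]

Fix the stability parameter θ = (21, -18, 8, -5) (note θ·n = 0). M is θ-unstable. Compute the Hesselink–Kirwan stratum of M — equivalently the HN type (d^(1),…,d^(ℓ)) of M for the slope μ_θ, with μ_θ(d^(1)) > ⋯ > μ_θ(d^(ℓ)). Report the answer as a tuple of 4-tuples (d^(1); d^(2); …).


Interval decomposition of M: I[1,4]^2, I[2,4], I[3,4].
HN type (ℓ=2): μ^(1)=3/2; μ^(2)=-18

((2, 2, 4, 4); (0, 1, 0, 0))


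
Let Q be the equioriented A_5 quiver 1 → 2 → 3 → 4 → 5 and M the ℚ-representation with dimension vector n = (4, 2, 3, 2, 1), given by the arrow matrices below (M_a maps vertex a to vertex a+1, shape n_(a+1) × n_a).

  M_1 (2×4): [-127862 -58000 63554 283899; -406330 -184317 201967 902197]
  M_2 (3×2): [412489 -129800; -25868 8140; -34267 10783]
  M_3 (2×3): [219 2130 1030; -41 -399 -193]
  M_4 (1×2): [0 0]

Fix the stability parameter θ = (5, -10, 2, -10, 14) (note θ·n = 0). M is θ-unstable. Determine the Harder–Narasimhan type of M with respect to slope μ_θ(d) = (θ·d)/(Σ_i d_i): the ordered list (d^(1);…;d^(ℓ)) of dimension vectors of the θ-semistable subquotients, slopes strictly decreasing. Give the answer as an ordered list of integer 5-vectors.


Interval decomposition of M: I[1,1]^2, I[1,4]^2, I[3,3], I[5,5].
HN type (ℓ=4): μ^(1)=14; μ^(2)=5; μ^(3)=2; μ^(4)=-13/4

((0, 0, 0, 0, 1); (2, 0, 0, 0, 0); (0, 0, 1, 0, 0); (2, 2, 2, 2, 0))


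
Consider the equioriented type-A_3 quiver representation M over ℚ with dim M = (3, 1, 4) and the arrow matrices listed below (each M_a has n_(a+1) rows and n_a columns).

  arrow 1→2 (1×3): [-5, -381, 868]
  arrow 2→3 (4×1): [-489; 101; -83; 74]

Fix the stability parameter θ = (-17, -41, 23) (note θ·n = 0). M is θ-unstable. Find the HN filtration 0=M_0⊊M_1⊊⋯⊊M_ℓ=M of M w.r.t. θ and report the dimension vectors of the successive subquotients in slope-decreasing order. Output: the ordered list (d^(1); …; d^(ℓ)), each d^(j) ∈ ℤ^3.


Via rank(M_{q-1}∘⋯∘M_p): M ≅ I[1,1]^2, I[1,3], I[3,3]^3.
μ_θ-semistable layers: μ^(1)=23; μ^(2)=-17; μ^(3)=-29

((0, 0, 4); (2, 0, 0); (1, 1, 0))


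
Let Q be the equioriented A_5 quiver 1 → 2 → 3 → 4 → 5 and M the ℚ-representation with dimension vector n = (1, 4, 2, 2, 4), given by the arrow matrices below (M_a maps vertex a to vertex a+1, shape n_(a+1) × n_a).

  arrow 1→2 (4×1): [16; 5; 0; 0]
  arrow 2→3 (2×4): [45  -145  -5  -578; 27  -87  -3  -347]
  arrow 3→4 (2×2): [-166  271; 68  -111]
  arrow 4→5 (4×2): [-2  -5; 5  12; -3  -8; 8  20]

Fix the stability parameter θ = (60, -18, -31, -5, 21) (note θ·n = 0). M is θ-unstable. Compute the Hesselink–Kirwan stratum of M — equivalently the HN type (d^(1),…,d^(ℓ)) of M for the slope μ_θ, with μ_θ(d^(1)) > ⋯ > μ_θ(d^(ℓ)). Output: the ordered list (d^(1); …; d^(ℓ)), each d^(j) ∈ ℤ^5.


Barcode: M ≅ I[1,5], I[2,2]^2, I[2,5], I[5,5]^2. HN layers by μ_θ (5 steps, strictly decreasing):
  μ^(1)=21; μ^(2)=3/2; μ^(3)=-5; μ^(4)=-18; μ^(5)=-49/2

((0, 0, 0, 0, 4); (1, 1, 1, 1, 0); (0, 0, 0, 1, 0); (0, 2, 0, 0, 0); (0, 1, 1, 0, 0))


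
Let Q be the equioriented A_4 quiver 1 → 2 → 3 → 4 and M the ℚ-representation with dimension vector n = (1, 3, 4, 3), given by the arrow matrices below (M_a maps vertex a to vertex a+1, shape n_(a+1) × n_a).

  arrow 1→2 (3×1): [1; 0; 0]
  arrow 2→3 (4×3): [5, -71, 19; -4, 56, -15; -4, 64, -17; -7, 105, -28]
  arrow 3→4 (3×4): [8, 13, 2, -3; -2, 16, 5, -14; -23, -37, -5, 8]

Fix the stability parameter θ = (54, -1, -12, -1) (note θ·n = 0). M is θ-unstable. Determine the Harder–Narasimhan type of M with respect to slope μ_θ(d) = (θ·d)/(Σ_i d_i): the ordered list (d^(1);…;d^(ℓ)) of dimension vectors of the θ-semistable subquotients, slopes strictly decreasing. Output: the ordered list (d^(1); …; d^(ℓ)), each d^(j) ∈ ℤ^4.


Interval decomposition of M: I[1,4], I[2,2], I[2,4], I[3,3], I[3,4].
HN type (ℓ=4): μ^(1)=10; μ^(2)=-1; μ^(3)=-13/2; μ^(4)=-12

((1, 1, 1, 1); (0, 1, 0, 2); (0, 1, 1, 0); (0, 0, 2, 0))


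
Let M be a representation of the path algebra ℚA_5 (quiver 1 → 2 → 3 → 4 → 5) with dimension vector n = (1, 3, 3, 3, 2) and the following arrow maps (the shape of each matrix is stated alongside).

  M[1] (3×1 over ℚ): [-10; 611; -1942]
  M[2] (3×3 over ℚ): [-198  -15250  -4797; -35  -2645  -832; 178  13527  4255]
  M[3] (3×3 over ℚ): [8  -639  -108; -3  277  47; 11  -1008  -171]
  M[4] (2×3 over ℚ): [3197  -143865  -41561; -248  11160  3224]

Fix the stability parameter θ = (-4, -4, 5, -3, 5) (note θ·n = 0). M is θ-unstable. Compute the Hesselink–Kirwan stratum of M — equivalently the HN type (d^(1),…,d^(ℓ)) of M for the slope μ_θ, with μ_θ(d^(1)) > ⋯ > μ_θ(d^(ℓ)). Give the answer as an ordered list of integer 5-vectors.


Barcode: M ≅ I[1,4], I[2,3], I[2,4], I[4,5], I[5,5]. HN layers by μ_θ (4 steps, strictly decreasing):
  μ^(1)=5; μ^(2)=1; μ^(3)=-3; μ^(4)=-4

((0, 0, 1, 0, 2); (0, 0, 2, 2, 0); (0, 0, 0, 1, 0); (1, 3, 0, 0, 0))
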